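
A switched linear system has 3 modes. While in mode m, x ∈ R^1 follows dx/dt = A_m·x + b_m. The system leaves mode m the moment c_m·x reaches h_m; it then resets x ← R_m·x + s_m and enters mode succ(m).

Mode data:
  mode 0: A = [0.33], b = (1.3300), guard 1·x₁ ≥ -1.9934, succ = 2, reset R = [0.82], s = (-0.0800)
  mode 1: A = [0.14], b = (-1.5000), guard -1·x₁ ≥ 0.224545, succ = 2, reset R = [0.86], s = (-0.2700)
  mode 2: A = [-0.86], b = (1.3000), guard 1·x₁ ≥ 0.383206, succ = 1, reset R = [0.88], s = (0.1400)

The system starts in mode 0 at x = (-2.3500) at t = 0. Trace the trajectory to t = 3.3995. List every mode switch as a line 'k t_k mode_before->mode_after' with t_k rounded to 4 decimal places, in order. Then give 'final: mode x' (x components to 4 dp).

Mode 0: guard c·x = -1.9934 hit at Δt = 0.5832 (t = 0.5832), x⁻ = (-1.9934) → reset → x⁺ = (-1.7146), jump to mode 2
Mode 2: guard c·x = 0.3832 hit at Δt = 1.2215 (t = 1.8047), x⁻ = (0.3832) → reset → x⁺ = (0.4772), jump to mode 1
Mode 1: guard c·x = 0.2245 hit at Δt = 0.4736 (t = 2.2783), x⁻ = (-0.2245) → reset → x⁺ = (-0.4631), jump to mode 2
Mode 2: guard c·x = 0.3832 hit at Δt = 0.6507 (t = 2.9290), x⁻ = (0.3832) → reset → x⁺ = (0.4772), jump to mode 1
Mode 1: flow for 0.4705 to horizon, guard not reached → x = (-0.2198)

1 0.5832 0->2
2 1.8047 2->1
3 2.2783 1->2
4 2.9290 2->1
final: 1 -0.2198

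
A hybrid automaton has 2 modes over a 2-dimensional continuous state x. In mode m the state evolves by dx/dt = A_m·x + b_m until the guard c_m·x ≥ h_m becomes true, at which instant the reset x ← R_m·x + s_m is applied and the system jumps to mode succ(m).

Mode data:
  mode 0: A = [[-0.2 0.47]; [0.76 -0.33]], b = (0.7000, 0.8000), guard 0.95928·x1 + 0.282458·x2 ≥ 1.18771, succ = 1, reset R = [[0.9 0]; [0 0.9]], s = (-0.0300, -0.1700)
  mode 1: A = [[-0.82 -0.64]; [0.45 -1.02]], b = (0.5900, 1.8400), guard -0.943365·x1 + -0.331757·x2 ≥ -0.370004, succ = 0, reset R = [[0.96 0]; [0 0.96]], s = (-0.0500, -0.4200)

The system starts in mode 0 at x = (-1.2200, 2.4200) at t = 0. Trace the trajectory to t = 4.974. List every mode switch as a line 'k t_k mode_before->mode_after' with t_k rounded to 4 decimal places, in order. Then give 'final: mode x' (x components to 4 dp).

Mode 0: guard c·x = 1.1877 hit at Δt = 0.9923 (t = 0.9923), x⁻ = (0.5709, 2.2660) → reset → x⁺ = (0.4838, 1.8694), jump to mode 1
Mode 1: guard c·x = -0.3700 hit at Δt = 1.1176 (t = 2.1099), x⁻ = (-0.2487, 1.8226) → reset → x⁺ = (-0.2888, 1.3297), jump to mode 0
Mode 0: guard c·x = 1.1877 hit at Δt = 0.7619 (t = 2.8718), x⁻ = (0.7376, 1.6999) → reset → x⁺ = (0.6338, 1.3599), jump to mode 1
Mode 1: guard c·x = -0.3700 hit at Δt = 1.4709 (t = 4.3427), x⁻ = (-0.2134, 1.7222) → reset → x⁺ = (-0.2549, 1.2333), jump to mode 0
Mode 0: flow for 0.6313 to horizon, guard not reached → x = (0.5691, 1.5320)

1 0.9923 0->1
2 2.1099 1->0
3 2.8718 0->1
4 4.3427 1->0
final: 0 0.5691 1.5320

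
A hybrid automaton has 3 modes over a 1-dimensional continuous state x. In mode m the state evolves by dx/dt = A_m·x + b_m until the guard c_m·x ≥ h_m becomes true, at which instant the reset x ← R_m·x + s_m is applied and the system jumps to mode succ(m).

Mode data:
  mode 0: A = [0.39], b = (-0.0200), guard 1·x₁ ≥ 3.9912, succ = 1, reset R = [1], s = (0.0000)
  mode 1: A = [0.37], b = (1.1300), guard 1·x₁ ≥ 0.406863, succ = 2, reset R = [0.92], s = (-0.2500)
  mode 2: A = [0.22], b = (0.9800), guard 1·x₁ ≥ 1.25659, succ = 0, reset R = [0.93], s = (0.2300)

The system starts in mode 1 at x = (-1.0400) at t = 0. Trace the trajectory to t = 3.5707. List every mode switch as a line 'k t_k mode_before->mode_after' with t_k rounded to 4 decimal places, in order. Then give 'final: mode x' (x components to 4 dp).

Mode 1: guard c·x = 0.4069 hit at Δt = 1.4632 (t = 1.4632), x⁻ = (0.4069) → reset → x⁺ = (0.1243), jump to mode 2
Mode 2: guard c·x = 1.2566 hit at Δt = 1.0044 (t = 2.4676), x⁻ = (1.2566) → reset → x⁺ = (1.3986), jump to mode 0
Mode 0: flow for 1.1031 to horizon, guard not reached → x = (2.1229)

1 1.4632 1->2
2 2.4676 2->0
final: 0 2.1229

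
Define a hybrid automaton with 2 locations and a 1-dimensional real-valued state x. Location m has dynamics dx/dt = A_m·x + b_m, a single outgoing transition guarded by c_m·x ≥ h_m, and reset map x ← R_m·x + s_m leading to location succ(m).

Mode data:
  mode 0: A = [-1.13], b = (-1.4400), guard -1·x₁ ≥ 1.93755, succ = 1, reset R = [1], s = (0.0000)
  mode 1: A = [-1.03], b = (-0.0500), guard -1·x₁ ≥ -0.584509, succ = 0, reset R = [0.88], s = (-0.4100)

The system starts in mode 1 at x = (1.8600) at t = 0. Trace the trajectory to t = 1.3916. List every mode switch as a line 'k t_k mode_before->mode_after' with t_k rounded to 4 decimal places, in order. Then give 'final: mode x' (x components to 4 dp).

1 1.0714 1->0
final: 0 -0.3142

Mode 1: guard c·x = -0.5845 hit at Δt = 1.0714 (t = 1.0714), x⁻ = (0.5845) → reset → x⁺ = (0.1044), jump to mode 0
Mode 0: flow for 0.3202 to horizon, guard not reached → x = (-0.3142)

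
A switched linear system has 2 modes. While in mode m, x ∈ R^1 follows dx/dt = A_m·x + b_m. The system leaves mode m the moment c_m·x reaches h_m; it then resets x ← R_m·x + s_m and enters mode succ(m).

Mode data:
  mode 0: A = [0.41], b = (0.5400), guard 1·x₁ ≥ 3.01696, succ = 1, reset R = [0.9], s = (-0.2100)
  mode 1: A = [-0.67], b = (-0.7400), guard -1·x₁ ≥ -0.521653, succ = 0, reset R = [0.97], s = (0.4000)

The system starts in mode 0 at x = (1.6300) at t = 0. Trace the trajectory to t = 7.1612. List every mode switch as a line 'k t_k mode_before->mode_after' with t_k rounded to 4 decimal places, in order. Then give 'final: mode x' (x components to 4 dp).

Mode 0: guard c·x = 3.0170 hit at Δt = 0.9407 (t = 0.9407), x⁻ = (3.0170) → reset → x⁺ = (2.5053), jump to mode 1
Mode 1: guard c·x = -0.5217 hit at Δt = 1.1902 (t = 2.1309), x⁻ = (0.5217) → reset → x⁺ = (0.9060), jump to mode 0
Mode 0: guard c·x = 3.0170 hit at Δt = 1.6283 (t = 3.7592), x⁻ = (3.0170) → reset → x⁺ = (2.5053), jump to mode 1
Mode 1: guard c·x = -0.5217 hit at Δt = 1.1902 (t = 4.9494), x⁻ = (0.5217) → reset → x⁺ = (0.9060), jump to mode 0
Mode 0: guard c·x = 3.0170 hit at Δt = 1.6283 (t = 6.5777), x⁻ = (3.0170) → reset → x⁺ = (2.5053), jump to mode 1
Mode 1: flow for 0.5835 to horizon, guard not reached → x = (1.3372)

1 0.9407 0->1
2 2.1309 1->0
3 3.7592 0->1
4 4.9494 1->0
5 6.5777 0->1
final: 1 1.3372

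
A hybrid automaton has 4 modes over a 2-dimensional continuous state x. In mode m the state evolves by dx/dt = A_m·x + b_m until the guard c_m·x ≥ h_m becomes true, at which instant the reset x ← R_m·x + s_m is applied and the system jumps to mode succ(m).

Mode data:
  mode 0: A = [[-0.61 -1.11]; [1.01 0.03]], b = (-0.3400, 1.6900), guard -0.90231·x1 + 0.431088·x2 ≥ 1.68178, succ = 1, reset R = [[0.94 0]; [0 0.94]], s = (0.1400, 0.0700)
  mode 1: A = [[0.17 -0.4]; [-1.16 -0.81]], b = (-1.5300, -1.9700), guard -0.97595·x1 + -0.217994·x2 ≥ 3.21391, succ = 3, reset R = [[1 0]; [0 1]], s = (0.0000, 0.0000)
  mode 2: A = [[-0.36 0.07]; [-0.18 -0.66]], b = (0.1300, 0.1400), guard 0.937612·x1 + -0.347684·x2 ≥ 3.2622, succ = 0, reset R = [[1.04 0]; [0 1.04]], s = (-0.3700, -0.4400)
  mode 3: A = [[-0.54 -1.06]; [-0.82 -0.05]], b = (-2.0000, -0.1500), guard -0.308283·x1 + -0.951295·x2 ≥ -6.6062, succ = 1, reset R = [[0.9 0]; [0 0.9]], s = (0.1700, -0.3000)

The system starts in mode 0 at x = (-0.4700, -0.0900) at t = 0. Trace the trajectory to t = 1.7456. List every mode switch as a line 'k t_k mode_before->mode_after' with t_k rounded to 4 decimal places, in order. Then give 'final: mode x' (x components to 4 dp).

Mode 0: guard c·x = 1.6818 hit at Δt = 1.3870 (t = 1.3870), x⁻ = (-1.2910, 1.1990) → reset → x⁺ = (-1.0736, 1.1971), jump to mode 1
Mode 1: flow for 0.3586 to horizon, guard not reached → x = (-1.8507, 0.8170)

1 1.3870 0->1
final: 1 -1.8507 0.8170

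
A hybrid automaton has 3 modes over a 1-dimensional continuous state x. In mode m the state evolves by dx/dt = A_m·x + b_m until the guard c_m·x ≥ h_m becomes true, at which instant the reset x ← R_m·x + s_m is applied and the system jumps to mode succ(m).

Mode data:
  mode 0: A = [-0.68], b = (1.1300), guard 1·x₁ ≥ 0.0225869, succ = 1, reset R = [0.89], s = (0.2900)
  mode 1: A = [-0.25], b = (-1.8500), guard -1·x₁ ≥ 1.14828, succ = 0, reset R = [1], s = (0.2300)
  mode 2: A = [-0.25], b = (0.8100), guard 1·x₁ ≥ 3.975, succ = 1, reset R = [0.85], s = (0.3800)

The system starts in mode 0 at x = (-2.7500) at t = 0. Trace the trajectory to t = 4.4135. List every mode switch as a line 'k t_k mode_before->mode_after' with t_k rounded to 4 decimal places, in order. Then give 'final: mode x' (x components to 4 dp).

1 1.4560 0->1
2 2.2947 1->0
3 2.9618 0->1
4 3.8005 1->0
final: 0 -0.0388

Mode 0: guard c·x = 0.0226 hit at Δt = 1.4560 (t = 1.4560), x⁻ = (0.0226) → reset → x⁺ = (0.3101), jump to mode 1
Mode 1: guard c·x = 1.1483 hit at Δt = 0.8387 (t = 2.2947), x⁻ = (-1.1483) → reset → x⁺ = (-0.9183), jump to mode 0
Mode 0: guard c·x = 0.0226 hit at Δt = 0.6671 (t = 2.9618), x⁻ = (0.0226) → reset → x⁺ = (0.3101), jump to mode 1
Mode 1: guard c·x = 1.1483 hit at Δt = 0.8387 (t = 3.8005), x⁻ = (-1.1483) → reset → x⁺ = (-0.9183), jump to mode 0
Mode 0: flow for 0.6130 to horizon, guard not reached → x = (-0.0388)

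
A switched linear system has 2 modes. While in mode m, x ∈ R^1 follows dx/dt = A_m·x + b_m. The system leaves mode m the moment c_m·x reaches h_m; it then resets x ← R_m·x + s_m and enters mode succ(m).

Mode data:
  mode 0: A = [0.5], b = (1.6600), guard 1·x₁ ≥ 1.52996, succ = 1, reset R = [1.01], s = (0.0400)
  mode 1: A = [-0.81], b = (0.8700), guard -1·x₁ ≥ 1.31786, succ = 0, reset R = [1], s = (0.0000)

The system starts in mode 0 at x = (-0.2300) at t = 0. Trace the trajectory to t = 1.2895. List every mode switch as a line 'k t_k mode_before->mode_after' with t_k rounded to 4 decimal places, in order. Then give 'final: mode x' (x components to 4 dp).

1 0.9016 0->1
final: 1 1.4474

Mode 0: guard c·x = 1.5300 hit at Δt = 0.9016 (t = 0.9016), x⁻ = (1.5300) → reset → x⁺ = (1.5853), jump to mode 1
Mode 1: flow for 0.3879 to horizon, guard not reached → x = (1.4474)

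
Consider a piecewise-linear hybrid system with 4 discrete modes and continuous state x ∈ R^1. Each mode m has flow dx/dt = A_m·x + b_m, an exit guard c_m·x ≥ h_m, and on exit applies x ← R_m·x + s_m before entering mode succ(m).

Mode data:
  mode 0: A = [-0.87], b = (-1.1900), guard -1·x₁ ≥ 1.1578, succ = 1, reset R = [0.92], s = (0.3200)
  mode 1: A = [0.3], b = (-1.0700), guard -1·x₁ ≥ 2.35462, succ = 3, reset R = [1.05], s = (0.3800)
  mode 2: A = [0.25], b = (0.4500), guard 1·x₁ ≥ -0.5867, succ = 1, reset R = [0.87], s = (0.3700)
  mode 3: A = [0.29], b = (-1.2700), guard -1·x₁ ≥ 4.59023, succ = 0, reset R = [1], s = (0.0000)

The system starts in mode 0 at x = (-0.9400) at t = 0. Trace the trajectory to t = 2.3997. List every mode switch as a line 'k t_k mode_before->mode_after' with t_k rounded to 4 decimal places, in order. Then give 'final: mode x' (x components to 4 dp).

Mode 0: guard c·x = 1.1578 hit at Δt = 0.8178 (t = 0.8178), x⁻ = (-1.1578) → reset → x⁺ = (-0.7452), jump to mode 1
Mode 1: guard c·x = 2.3546 hit at Δt = 1.0573 (t = 1.8751), x⁻ = (-2.3546) → reset → x⁺ = (-2.0924), jump to mode 3
Mode 3: flow for 0.5246 to horizon, guard not reached → x = (-3.1557)

1 0.8178 0->1
2 1.8751 1->3
final: 3 -3.1557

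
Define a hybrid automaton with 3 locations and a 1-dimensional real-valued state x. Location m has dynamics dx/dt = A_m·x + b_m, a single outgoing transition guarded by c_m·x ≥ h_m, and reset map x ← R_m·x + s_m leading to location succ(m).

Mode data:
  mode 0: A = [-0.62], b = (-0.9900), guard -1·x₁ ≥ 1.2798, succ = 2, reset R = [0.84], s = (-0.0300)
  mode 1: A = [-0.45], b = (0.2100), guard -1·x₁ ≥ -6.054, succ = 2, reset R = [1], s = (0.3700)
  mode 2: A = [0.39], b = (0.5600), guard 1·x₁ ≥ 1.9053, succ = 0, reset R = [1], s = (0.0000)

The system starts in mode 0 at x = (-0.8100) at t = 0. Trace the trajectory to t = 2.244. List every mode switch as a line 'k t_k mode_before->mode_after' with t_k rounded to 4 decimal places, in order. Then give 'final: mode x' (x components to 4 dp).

Mode 0: guard c·x = 1.2798 hit at Δt = 1.4663 (t = 1.4663), x⁻ = (-1.2798) → reset → x⁺ = (-1.1050), jump to mode 2
Mode 2: flow for 0.7777 to horizon, guard not reached → x = (-0.9878)

1 1.4663 0->2
final: 2 -0.9878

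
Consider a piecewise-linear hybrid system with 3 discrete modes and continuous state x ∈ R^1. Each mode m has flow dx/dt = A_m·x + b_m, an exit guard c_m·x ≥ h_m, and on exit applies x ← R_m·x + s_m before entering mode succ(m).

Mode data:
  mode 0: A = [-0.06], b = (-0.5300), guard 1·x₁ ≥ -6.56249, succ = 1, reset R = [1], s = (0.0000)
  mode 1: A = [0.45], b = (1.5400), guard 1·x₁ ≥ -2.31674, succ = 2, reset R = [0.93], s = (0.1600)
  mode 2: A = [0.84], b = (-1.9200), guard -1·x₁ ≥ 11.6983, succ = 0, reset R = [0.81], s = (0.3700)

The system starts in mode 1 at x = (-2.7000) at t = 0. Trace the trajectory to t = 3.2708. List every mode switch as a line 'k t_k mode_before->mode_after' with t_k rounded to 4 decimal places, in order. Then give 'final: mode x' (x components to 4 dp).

Mode 1: guard c·x = -2.3167 hit at Δt = 0.9460 (t = 0.9460), x⁻ = (-2.3167) → reset → x⁺ = (-1.9946), jump to mode 2
Mode 2: guard c·x = 11.6983 hit at Δt = 1.4094 (t = 2.3554), x⁻ = (-11.6983) → reset → x⁺ = (-9.1056), jump to mode 0
Mode 0: flow for 0.9154 to horizon, guard not reached → x = (-9.0911)

1 0.9460 1->2
2 2.3554 2->0
final: 0 -9.0911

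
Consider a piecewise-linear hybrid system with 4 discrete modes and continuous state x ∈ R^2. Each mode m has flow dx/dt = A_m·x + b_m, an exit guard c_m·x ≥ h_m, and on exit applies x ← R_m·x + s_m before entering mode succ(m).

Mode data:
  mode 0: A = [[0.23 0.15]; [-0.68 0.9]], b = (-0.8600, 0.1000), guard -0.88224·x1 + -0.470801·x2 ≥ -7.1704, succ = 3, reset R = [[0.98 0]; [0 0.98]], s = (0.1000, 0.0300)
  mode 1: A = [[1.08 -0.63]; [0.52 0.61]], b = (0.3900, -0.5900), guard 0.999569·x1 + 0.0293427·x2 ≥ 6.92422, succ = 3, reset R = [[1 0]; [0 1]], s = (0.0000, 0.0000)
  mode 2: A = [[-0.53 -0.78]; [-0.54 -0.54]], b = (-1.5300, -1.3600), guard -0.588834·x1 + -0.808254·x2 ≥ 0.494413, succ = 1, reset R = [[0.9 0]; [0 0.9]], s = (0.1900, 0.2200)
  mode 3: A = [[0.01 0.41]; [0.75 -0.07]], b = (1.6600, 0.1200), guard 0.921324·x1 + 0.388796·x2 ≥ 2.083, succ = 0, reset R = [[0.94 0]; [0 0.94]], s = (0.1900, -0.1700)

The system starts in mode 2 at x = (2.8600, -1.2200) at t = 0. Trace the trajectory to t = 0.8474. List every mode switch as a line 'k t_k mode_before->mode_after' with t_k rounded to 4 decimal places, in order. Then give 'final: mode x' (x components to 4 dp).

1 0.5233 2->1
final: 1 3.5151 -1.7741

Mode 2: guard c·x = 0.4944 hit at Δt = 0.5233 (t = 0.5233), x⁻ = (2.0870, -2.1322) → reset → x⁺ = (2.0683, -1.6989), jump to mode 1
Mode 1: flow for 0.3241 to horizon, guard not reached → x = (3.5151, -1.7741)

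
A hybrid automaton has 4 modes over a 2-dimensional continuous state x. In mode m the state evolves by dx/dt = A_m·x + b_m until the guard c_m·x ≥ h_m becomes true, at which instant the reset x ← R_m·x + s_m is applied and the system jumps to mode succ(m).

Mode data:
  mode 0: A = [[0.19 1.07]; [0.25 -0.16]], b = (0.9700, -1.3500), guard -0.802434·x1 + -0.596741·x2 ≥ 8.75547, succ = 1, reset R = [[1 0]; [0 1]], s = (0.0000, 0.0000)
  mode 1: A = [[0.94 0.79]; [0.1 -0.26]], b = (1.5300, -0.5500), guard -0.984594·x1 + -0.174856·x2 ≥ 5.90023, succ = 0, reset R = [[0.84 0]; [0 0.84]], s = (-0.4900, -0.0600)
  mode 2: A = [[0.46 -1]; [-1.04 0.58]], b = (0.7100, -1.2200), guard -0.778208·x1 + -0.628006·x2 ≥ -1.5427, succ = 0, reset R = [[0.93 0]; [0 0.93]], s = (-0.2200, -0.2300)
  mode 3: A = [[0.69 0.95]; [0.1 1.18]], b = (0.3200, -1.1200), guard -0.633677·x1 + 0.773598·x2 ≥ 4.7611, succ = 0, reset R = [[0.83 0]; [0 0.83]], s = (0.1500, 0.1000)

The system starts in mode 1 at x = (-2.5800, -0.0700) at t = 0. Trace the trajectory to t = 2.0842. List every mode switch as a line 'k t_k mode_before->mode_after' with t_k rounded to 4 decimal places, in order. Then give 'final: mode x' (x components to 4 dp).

Mode 1: guard c·x = 5.9002 hit at Δt = 1.2981 (t = 1.2981), x⁻ = (-5.8002, -1.0829) → reset → x⁺ = (-5.3622, -0.9696), jump to mode 0
Mode 0: flow for 0.7861 to horizon, guard not reached → x = (-7.1659, -2.9824)

1 1.2981 1->0
final: 0 -7.1659 -2.9824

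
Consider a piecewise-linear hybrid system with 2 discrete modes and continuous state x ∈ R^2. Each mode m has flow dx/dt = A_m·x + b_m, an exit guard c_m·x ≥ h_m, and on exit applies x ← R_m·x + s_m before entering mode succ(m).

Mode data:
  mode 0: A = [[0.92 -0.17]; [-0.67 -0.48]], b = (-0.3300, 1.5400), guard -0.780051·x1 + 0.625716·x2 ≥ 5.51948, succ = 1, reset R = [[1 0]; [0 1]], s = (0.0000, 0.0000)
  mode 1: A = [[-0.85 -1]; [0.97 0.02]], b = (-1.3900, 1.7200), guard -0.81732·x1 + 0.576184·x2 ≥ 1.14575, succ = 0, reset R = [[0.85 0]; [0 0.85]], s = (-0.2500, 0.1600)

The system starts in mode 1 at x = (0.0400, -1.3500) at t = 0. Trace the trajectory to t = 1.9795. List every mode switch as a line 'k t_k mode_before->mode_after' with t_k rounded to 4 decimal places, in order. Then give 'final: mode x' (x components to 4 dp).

Mode 1: guard c·x = 1.1458 hit at Δt = 1.3986 (t = 1.3986), x⁻ = (-1.0351, 0.5202) → reset → x⁺ = (-1.1299, 0.6021), jump to mode 0
Mode 0: flow for 0.5809 to horizon, guard not reached → x = (-2.3307, 1.8120)

1 1.3986 1->0
final: 0 -2.3307 1.8120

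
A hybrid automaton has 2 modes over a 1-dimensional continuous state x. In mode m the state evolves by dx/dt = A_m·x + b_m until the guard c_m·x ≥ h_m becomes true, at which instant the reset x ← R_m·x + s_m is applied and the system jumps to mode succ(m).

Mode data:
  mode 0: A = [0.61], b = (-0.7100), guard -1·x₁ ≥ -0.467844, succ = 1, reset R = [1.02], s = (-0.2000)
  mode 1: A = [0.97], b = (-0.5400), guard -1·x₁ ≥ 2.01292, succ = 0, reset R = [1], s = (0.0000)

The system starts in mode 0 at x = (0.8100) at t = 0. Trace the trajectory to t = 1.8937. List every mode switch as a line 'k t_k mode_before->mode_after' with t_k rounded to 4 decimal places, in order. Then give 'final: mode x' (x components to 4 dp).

Mode 0: guard c·x = -0.4678 hit at Δt = 1.1088 (t = 1.1088), x⁻ = (0.4678) → reset → x⁺ = (0.2772), jump to mode 1
Mode 1: flow for 0.7849 to horizon, guard not reached → x = (-0.0418)

1 1.1088 0->1
final: 1 -0.0418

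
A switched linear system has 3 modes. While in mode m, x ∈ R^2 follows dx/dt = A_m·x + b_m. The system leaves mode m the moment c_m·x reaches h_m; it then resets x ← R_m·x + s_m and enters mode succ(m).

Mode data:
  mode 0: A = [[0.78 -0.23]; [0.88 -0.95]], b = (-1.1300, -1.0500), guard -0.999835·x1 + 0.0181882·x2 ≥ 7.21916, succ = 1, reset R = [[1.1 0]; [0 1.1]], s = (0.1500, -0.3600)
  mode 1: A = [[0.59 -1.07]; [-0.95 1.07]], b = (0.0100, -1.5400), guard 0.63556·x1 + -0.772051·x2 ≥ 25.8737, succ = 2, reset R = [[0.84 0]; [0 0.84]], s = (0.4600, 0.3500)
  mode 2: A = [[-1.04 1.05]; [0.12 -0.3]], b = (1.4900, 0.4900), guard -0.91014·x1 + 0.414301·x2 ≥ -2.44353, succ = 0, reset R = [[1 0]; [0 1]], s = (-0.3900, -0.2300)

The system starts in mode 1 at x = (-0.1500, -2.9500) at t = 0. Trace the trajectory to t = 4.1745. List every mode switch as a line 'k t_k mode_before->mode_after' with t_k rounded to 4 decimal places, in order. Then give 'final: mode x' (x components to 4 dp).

1 1.1802 1->2
2 2.0834 2->0
3 3.4419 0->1
final: 1 -0.9500 -15.9598

Mode 1: guard c·x = 25.8737 hit at Δt = 1.1802 (t = 1.1802), x⁻ = (14.6123, -21.4839) → reset → x⁺ = (12.7344, -17.6965), jump to mode 2
Mode 2: guard c·x = -2.4435 hit at Δt = 0.9032 (t = 2.0834), x⁻ = (-3.1595, -12.8387) → reset → x⁺ = (-3.5495, -13.0687), jump to mode 0
Mode 0: guard c·x = 7.2192 hit at Δt = 1.3585 (t = 3.4419), x⁻ = (-7.3663, -8.0251) → reset → x⁺ = (-7.9530, -9.1877), jump to mode 1
Mode 1: flow for 0.7326 to horizon, guard not reached → x = (-0.9500, -15.9598)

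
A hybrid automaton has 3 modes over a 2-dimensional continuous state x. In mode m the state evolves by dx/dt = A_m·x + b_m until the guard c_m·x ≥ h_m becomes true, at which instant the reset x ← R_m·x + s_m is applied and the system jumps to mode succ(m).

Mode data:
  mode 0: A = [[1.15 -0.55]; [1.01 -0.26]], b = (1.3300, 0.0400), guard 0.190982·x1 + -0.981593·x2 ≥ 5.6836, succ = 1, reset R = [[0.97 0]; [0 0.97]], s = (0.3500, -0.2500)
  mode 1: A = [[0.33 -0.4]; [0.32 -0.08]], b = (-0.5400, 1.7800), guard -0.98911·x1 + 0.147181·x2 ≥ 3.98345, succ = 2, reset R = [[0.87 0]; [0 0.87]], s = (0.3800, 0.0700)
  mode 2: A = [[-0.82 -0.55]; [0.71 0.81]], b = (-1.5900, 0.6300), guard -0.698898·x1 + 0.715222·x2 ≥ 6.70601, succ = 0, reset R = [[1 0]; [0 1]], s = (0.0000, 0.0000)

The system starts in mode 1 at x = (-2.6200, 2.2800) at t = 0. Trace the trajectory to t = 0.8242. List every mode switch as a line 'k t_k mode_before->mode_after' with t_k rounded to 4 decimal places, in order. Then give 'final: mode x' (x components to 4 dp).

Mode 1: guard c·x = 3.9834 hit at Δt = 0.4073 (t = 0.4073), x⁻ = (-3.6524, 2.5196) → reset → x⁺ = (-2.7976, 2.2620), jump to mode 2
Mode 2: flow for 0.4169 to horizon, guard not reached → x = (-3.0088, 2.4622)

1 0.4073 1->2
final: 2 -3.0088 2.4622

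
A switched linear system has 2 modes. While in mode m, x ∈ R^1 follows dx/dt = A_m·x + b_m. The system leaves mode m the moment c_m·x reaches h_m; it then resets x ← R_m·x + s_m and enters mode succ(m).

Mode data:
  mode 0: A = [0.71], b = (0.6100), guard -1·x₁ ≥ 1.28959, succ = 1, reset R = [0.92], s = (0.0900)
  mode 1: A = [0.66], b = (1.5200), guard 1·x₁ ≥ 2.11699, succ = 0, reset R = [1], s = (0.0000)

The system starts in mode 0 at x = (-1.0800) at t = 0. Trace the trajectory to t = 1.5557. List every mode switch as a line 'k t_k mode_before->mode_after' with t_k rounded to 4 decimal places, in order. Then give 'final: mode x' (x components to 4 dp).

Mode 0: guard c·x = 1.2896 hit at Δt = 0.9399 (t = 0.9399), x⁻ = (-1.2896) → reset → x⁺ = (-1.0964), jump to mode 1
Mode 1: flow for 0.6158 to horizon, guard not reached → x = (-0.4914)

1 0.9399 0->1
final: 1 -0.4914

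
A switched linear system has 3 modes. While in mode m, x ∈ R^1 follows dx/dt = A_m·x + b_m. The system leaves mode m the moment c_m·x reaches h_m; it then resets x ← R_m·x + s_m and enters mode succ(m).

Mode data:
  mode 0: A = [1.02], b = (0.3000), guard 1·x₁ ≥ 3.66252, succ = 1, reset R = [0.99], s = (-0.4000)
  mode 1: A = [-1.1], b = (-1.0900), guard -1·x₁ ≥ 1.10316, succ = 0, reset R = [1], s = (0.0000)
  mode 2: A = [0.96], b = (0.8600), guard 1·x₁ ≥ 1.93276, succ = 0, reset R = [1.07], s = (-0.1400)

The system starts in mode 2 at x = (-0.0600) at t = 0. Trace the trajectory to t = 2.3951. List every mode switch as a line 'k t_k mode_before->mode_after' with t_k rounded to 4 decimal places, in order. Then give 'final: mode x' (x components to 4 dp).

1 1.2699 2->0
2 1.8355 0->1
final: 1 1.2876

Mode 2: guard c·x = 1.9328 hit at Δt = 1.2699 (t = 1.2699), x⁻ = (1.9328) → reset → x⁺ = (1.9281), jump to mode 0
Mode 0: guard c·x = 3.6625 hit at Δt = 0.5656 (t = 1.8355), x⁻ = (3.6625) → reset → x⁺ = (3.2259), jump to mode 1
Mode 1: flow for 0.5596 to horizon, guard not reached → x = (1.2876)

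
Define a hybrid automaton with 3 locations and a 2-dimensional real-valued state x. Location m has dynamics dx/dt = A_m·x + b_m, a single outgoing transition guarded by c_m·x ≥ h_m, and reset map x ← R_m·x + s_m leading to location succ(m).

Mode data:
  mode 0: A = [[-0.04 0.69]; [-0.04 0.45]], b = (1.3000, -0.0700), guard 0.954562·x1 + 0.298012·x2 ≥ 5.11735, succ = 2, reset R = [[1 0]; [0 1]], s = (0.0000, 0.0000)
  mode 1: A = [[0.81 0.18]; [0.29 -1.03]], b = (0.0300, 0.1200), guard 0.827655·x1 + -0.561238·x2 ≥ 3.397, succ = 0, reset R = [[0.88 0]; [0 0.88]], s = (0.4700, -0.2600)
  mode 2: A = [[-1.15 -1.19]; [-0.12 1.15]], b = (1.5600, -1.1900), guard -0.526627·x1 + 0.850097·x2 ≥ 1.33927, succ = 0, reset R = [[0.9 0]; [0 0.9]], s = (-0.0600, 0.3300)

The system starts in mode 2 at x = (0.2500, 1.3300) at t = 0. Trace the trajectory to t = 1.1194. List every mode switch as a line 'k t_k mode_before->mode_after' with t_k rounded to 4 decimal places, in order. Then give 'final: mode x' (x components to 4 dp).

Mode 2: guard c·x = 1.3393 hit at Δt = 0.5965 (t = 0.5965), x⁻ = (0.0463, 1.6041) → reset → x⁺ = (-0.0183, 1.7737), jump to mode 0
Mode 0: flow for 0.5229 to horizon, guard not reached → x = (1.3603, 2.1880)

1 0.5965 2->0
final: 0 1.3603 2.1880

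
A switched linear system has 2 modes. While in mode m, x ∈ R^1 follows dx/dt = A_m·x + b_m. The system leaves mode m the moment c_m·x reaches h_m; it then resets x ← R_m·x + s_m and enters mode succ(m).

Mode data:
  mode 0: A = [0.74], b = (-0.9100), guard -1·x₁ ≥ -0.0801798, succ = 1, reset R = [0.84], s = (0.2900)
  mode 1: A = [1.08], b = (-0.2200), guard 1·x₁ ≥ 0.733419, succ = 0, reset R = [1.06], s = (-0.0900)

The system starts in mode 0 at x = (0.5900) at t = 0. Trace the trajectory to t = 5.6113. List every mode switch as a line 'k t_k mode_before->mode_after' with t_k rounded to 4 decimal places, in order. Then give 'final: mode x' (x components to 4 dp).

1 0.7920 0->1
2 1.9380 1->0
3 2.9533 0->1
4 4.0993 1->0
5 5.1145 0->1
final: 1 0.4664

Mode 0: guard c·x = -0.0802 hit at Δt = 0.7920 (t = 0.7920), x⁻ = (0.0802) → reset → x⁺ = (0.3574), jump to mode 1
Mode 1: guard c·x = 0.7334 hit at Δt = 1.1460 (t = 1.9380), x⁻ = (0.7334) → reset → x⁺ = (0.6874), jump to mode 0
Mode 0: guard c·x = -0.0802 hit at Δt = 1.0153 (t = 2.9533), x⁻ = (0.0802) → reset → x⁺ = (0.3574), jump to mode 1
Mode 1: guard c·x = 0.7334 hit at Δt = 1.1460 (t = 4.0993), x⁻ = (0.7334) → reset → x⁺ = (0.6874), jump to mode 0
Mode 0: guard c·x = -0.0802 hit at Δt = 1.0153 (t = 5.1145), x⁻ = (0.0802) → reset → x⁺ = (0.3574), jump to mode 1
Mode 1: flow for 0.4968 to horizon, guard not reached → x = (0.4664)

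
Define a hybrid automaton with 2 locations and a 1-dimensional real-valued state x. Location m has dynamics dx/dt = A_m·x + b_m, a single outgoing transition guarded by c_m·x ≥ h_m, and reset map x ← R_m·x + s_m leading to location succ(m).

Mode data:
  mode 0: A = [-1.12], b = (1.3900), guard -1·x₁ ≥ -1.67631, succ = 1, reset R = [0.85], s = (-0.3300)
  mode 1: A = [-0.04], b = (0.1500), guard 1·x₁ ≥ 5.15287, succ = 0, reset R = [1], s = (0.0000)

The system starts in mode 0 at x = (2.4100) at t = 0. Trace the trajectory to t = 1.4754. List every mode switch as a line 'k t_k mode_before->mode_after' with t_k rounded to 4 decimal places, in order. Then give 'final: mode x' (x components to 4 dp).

Mode 0: guard c·x = -1.6763 hit at Δt = 0.8821 (t = 0.8821), x⁻ = (1.6763) → reset → x⁺ = (1.0949), jump to mode 1
Mode 1: flow for 0.5933 to horizon, guard not reached → x = (1.1571)

1 0.8821 0->1
final: 1 1.1571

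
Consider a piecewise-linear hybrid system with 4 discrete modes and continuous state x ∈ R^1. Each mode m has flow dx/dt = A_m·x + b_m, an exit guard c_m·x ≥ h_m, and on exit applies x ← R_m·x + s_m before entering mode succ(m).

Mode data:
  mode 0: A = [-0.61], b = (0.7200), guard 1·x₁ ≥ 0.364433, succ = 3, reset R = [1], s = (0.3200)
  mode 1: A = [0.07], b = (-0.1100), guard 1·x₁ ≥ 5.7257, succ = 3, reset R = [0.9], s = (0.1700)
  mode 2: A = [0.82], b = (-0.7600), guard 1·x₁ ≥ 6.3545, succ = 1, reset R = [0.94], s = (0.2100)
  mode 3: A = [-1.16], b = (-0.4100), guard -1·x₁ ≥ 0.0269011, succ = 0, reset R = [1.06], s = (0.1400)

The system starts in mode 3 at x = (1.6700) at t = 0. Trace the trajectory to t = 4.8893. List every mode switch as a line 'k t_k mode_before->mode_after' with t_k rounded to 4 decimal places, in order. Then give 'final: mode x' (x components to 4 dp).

Mode 3: guard c·x = 0.0269 hit at Δt = 1.5724 (t = 1.5724), x⁻ = (-0.0269) → reset → x⁺ = (0.1115), jump to mode 0
Mode 0: guard c·x = 0.3644 hit at Δt = 0.4427 (t = 2.0151), x⁻ = (0.3644) → reset → x⁺ = (0.6844), jump to mode 3
Mode 3: guard c·x = 0.0269 hit at Δt = 0.9969 (t = 3.0120), x⁻ = (-0.0269) → reset → x⁺ = (0.1115), jump to mode 0
Mode 0: guard c·x = 0.3644 hit at Δt = 0.4427 (t = 3.4547), x⁻ = (0.3644) → reset → x⁺ = (0.6844), jump to mode 3
Mode 3: guard c·x = 0.0269 hit at Δt = 0.9969 (t = 4.4515), x⁻ = (-0.0269) → reset → x⁺ = (0.1115), jump to mode 0
Mode 0: flow for 0.4378 to horizon, guard not reached → x = (0.3620)

1 1.5724 3->0
2 2.0151 0->3
3 3.0120 3->0
4 3.4547 0->3
5 4.4515 3->0
final: 0 0.3620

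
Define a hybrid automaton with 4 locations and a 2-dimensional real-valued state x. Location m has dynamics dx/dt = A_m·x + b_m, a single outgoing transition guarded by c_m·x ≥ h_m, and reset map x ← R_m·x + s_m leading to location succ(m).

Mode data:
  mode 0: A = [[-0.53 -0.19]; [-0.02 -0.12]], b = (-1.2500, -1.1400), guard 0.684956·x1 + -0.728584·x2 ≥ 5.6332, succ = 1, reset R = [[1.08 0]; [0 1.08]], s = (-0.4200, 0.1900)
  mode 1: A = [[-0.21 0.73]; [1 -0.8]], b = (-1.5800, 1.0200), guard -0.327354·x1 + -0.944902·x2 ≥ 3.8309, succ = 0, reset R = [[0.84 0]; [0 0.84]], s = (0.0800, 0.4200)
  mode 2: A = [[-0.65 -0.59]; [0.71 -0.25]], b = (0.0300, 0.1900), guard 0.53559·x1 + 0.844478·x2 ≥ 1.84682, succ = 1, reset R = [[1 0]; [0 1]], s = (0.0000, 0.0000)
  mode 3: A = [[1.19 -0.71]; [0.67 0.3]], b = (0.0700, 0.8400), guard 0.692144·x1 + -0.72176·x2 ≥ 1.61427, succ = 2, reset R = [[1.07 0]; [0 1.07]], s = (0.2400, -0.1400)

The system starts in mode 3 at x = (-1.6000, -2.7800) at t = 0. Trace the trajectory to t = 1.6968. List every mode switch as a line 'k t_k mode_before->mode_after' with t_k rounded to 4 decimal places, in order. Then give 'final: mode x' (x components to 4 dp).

1 0.6236 3->2
final: 2 0.9604 -2.6592

Mode 3: guard c·x = 1.6143 hit at Δt = 0.6236 (t = 0.6236), x⁻ = (-1.2750, -3.4592) → reset → x⁺ = (-1.1242, -3.8414), jump to mode 2
Mode 2: flow for 1.0732 to horizon, guard not reached → x = (0.9604, -2.6592)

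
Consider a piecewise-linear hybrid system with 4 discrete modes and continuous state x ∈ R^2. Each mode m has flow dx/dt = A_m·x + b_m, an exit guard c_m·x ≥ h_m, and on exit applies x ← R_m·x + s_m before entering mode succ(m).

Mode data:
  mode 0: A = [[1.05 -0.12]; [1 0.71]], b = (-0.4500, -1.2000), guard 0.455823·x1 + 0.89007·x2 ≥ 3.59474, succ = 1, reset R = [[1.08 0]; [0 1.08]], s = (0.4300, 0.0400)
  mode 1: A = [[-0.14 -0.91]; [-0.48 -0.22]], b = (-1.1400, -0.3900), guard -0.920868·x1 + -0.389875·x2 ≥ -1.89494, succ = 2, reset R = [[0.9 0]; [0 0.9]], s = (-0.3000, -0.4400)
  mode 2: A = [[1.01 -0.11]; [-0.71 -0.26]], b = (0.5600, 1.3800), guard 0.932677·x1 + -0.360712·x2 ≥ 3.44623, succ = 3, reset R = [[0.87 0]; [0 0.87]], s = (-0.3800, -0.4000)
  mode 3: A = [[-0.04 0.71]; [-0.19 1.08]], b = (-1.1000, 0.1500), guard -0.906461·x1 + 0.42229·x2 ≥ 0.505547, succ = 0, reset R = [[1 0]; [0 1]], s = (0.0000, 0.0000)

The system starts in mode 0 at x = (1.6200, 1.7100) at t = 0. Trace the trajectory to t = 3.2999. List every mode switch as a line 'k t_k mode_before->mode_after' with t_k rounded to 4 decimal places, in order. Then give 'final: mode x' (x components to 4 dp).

Mode 0: guard c·x = 3.5947 hit at Δt = 0.5037 (t = 0.5037), x⁻ = (2.2769, 2.8727) → reset → x⁺ = (2.8890, 3.1425), jump to mode 1
Mode 1: guard c·x = -1.8949 hit at Δt = 0.4658 (t = 0.9695), x⁻ = (1.1046, 2.2514) → reset → x⁺ = (0.6941, 1.5862), jump to mode 2
Mode 2: guard c·x = 3.4462 hit at Δt = 1.4072 (t = 2.3767), x⁻ = (4.0730, 0.9775) → reset → x⁺ = (3.1635, 0.4504), jump to mode 3
Mode 3: flow for 0.9232 to horizon, guard not reached → x = (2.3772, 0.6085)

1 0.5037 0->1
2 0.9695 1->2
3 2.3767 2->3
final: 3 2.3772 0.6085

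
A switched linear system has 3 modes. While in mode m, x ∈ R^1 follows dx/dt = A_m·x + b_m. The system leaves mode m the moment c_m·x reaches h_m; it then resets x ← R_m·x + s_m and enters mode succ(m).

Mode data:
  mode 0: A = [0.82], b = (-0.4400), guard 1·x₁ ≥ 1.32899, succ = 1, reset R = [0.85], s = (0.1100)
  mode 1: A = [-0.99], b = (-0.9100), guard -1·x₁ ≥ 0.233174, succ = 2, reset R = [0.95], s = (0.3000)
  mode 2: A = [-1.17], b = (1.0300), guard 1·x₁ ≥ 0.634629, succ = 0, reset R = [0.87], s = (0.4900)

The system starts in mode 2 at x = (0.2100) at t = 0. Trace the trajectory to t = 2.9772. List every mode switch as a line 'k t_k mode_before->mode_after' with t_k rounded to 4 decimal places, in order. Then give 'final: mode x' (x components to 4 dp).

1 0.8578 2->0
2 1.4059 0->1
3 2.5639 1->2
final: 2 0.3859

Mode 2: guard c·x = 0.6346 hit at Δt = 0.8578 (t = 0.8578), x⁻ = (0.6346) → reset → x⁺ = (1.0421), jump to mode 0
Mode 0: guard c·x = 1.3290 hit at Δt = 0.5481 (t = 1.4059), x⁻ = (1.3290) → reset → x⁺ = (1.2396), jump to mode 1
Mode 1: guard c·x = 0.2332 hit at Δt = 1.1580 (t = 2.5639), x⁻ = (-0.2332) → reset → x⁺ = (0.0785), jump to mode 2
Mode 2: flow for 0.4133 to horizon, guard not reached → x = (0.3859)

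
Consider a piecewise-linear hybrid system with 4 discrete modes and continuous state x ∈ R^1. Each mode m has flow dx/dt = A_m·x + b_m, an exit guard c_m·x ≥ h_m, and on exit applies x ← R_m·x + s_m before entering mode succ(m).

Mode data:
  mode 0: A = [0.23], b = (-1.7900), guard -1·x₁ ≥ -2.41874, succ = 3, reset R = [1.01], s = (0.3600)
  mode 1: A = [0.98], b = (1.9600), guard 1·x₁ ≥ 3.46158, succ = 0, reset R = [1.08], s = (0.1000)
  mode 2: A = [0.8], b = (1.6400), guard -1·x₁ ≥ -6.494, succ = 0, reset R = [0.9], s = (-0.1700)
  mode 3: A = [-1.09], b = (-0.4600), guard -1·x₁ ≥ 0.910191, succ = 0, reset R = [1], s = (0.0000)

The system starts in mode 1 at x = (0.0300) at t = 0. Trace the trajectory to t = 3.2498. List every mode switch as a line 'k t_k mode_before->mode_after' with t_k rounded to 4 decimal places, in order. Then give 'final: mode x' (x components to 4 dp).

1 1.0099 1->0
2 2.3467 0->3
final: 3 0.7831

Mode 1: guard c·x = 3.4616 hit at Δt = 1.0099 (t = 1.0099), x⁻ = (3.4616) → reset → x⁺ = (3.8385), jump to mode 0
Mode 0: guard c·x = -2.4187 hit at Δt = 1.3368 (t = 2.3467), x⁻ = (2.4187) → reset → x⁺ = (2.8029), jump to mode 3
Mode 3: flow for 0.9031 to horizon, guard not reached → x = (0.7831)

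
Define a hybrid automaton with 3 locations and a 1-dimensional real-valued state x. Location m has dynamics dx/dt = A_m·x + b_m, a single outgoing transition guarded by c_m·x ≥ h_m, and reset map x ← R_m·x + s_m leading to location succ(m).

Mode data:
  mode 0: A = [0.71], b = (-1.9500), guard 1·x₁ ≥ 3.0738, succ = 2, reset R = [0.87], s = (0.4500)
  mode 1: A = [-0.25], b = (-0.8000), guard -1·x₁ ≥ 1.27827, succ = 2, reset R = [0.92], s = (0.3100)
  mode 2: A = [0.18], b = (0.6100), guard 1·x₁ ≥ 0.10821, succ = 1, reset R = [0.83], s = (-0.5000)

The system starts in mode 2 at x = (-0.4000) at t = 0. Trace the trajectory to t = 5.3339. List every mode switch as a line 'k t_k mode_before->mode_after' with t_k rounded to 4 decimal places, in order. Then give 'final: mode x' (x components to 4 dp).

1 0.8724 2->1
2 2.3634 1->2
3 4.1775 2->1
final: 1 -1.1106

Mode 2: guard c·x = 0.1082 hit at Δt = 0.8724 (t = 0.8724), x⁻ = (0.1082) → reset → x⁺ = (-0.4102), jump to mode 1
Mode 1: guard c·x = 1.2783 hit at Δt = 1.4910 (t = 2.3634), x⁻ = (-1.2783) → reset → x⁺ = (-0.8660), jump to mode 2
Mode 2: guard c·x = 0.1082 hit at Δt = 1.8141 (t = 4.1775), x⁻ = (0.1082) → reset → x⁺ = (-0.4102), jump to mode 1
Mode 1: flow for 1.1564 to horizon, guard not reached → x = (-1.1106)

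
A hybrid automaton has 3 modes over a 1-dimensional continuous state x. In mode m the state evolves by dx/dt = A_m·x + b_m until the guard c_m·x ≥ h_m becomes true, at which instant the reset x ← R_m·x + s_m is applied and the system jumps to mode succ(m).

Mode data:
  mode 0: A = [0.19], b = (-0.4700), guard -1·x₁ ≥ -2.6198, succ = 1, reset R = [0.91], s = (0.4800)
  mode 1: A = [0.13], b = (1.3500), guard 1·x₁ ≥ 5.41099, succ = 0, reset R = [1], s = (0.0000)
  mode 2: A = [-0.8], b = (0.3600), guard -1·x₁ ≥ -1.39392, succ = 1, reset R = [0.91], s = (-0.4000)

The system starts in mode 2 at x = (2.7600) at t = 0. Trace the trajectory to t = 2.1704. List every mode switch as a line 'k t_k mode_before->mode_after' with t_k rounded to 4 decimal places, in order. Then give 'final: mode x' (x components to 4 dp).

1 1.1187 2->1
final: 1 2.5171

Mode 2: guard c·x = -1.3939 hit at Δt = 1.1187 (t = 1.1187), x⁻ = (1.3939) → reset → x⁺ = (0.8685), jump to mode 1
Mode 1: flow for 1.0517 to horizon, guard not reached → x = (2.5171)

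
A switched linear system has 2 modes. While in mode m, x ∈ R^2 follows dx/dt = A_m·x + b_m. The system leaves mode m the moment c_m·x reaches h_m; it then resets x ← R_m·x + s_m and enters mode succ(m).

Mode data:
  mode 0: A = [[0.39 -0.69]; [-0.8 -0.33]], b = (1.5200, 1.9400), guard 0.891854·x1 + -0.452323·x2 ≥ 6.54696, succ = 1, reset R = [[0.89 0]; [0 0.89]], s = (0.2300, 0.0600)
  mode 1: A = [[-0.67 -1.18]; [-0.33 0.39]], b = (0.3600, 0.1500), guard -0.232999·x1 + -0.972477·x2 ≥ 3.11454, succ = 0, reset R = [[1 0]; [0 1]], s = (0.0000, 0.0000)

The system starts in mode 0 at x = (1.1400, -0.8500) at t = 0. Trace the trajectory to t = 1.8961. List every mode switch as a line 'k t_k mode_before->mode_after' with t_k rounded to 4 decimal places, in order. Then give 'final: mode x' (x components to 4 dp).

Mode 0: guard c·x = 6.5470 hit at Δt = 1.5573 (t = 1.5573), x⁻ = (6.4608, -1.7352) → reset → x⁺ = (5.9801, -1.4843), jump to mode 1
Mode 1: flow for 0.3388 to horizon, guard not reached → x = (5.5599, -2.3256)

1 1.5573 0->1
final: 1 5.5599 -2.3256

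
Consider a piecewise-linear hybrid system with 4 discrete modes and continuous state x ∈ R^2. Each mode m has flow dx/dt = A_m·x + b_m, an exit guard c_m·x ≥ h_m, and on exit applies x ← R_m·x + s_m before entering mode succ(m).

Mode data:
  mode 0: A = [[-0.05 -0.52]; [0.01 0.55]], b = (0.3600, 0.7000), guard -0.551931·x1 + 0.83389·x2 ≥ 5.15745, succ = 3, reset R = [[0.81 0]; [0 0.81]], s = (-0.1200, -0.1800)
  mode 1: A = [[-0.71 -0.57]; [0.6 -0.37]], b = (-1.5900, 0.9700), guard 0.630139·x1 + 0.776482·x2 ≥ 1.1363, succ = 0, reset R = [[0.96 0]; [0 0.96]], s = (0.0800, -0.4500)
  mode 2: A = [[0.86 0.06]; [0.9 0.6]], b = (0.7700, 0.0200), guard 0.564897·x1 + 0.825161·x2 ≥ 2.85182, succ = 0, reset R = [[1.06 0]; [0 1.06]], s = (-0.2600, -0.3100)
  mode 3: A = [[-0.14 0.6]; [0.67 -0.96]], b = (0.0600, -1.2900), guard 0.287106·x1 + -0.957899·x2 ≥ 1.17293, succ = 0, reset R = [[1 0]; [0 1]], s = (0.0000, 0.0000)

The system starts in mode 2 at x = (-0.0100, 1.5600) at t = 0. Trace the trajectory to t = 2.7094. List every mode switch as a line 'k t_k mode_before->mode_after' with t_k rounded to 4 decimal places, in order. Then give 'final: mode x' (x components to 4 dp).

1 0.7632 2->0
2 1.7592 0->3
final: 3 0.4798 0.9526

Mode 2: guard c·x = 2.8518 hit at Δt = 0.7632 (t = 0.7632), x⁻ = (0.9420, 2.8112) → reset → x⁺ = (0.7385, 2.6699), jump to mode 0
Mode 0: guard c·x = 5.1574 hit at Δt = 0.9960 (t = 1.7592), x⁻ = (-0.9639, 5.5468) → reset → x⁺ = (-0.9008, 4.3129), jump to mode 3
Mode 3: flow for 0.9502 to horizon, guard not reached → x = (0.4798, 0.9526)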